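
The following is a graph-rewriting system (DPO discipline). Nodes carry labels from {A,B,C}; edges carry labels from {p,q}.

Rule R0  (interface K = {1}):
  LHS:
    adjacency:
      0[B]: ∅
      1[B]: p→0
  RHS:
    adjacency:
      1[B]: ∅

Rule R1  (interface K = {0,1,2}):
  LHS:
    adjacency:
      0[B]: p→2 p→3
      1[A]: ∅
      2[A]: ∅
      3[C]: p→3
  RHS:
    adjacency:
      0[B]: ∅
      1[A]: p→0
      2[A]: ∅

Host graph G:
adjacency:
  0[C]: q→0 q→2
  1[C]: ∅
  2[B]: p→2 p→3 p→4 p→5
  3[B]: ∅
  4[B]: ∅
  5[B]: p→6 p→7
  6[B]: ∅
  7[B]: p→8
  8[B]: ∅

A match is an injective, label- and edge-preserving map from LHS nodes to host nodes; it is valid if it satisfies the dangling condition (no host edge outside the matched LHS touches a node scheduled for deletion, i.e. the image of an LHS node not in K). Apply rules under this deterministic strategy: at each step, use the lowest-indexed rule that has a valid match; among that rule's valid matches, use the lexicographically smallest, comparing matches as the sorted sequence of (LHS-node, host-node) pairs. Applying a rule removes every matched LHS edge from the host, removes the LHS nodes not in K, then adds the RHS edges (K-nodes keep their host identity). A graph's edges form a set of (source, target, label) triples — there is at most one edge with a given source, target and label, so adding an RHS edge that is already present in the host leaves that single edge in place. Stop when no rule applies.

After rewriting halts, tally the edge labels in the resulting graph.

Answer: p:1 q:2

Steps:
initial: |V|=9 |E|=9  E = 0-q->0 0-q->2 2-p->2 2-p->3 2-p->4 2-p->5 5-p->6 5-p->7 7-p->8
step 1: apply R0 at {0↦3, 1↦2}  → |V|=8 |E|=8  E = 0-q->0 0-q->2 2-p->2 2-p->4 2-p->5 5-p->6 5-p->7 7-p->8
step 2: apply R0 at {0↦4, 1↦2}  → |V|=7 |E|=7  E = 0-q->0 0-q->2 2-p->2 2-p->5 5-p->6 5-p->7 7-p->8
step 3: apply R0 at {0↦6, 1↦5}  → |V|=6 |E|=6  E = 0-q->0 0-q->2 2-p->2 2-p->5 5-p->7 7-p->8
step 4: apply R0 at {0↦8, 1↦7}  → |V|=5 |E|=5  E = 0-q->0 0-q->2 2-p->2 2-p->5 5-p->7
step 5: apply R0 at {0↦7, 1↦5}  → |V|=4 |E|=4  E = 0-q->0 0-q->2 2-p->2 2-p->5
step 6: apply R0 at {0↦5, 1↦2}  → |V|=3 |E|=3  E = 0-q->0 0-q->2 2-p->2
normal form: no rule applies after step 6
NF edges: [(0, 0, 'q'), (0, 2, 'q'), (2, 2, 'p')]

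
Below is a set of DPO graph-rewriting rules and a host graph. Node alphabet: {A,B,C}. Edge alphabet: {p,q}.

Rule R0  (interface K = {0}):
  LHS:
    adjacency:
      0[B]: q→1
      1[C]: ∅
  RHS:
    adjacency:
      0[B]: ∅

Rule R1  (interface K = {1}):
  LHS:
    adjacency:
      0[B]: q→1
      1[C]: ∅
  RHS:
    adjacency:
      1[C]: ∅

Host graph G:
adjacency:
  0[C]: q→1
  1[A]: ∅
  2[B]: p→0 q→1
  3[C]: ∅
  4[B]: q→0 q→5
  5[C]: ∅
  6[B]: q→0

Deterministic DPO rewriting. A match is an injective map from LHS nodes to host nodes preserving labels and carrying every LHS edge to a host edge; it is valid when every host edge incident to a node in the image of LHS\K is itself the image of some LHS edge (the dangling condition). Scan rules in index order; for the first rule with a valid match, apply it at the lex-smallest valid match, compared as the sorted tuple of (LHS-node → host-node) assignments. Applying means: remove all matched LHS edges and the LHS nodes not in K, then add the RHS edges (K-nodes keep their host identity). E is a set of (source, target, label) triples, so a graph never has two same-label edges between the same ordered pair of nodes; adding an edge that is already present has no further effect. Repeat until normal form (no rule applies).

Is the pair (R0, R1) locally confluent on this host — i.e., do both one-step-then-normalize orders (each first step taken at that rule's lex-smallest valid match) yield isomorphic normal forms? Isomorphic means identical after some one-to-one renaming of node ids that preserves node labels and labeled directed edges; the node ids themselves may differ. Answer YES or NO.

Answer: YES

Rewrite trace:
branch R0-first: apply at {0↦4, 1↦5} → |E|=5, then 2 more step(s) → NF |V|=4 |E|=3 V={0:C, 1:A, 2:B, 3:C} E=0-q->1 2-p->0 2-q->1
branch R1-first: apply at {0↦6, 1↦0} → |E|=5, then 2 more step(s) → NF |V|=4 |E|=3 V={0:C, 1:A, 2:B, 3:C} E=0-q->1 2-p->0 2-q->1
graphs isomorphic (equal up to label-preserving node renaming)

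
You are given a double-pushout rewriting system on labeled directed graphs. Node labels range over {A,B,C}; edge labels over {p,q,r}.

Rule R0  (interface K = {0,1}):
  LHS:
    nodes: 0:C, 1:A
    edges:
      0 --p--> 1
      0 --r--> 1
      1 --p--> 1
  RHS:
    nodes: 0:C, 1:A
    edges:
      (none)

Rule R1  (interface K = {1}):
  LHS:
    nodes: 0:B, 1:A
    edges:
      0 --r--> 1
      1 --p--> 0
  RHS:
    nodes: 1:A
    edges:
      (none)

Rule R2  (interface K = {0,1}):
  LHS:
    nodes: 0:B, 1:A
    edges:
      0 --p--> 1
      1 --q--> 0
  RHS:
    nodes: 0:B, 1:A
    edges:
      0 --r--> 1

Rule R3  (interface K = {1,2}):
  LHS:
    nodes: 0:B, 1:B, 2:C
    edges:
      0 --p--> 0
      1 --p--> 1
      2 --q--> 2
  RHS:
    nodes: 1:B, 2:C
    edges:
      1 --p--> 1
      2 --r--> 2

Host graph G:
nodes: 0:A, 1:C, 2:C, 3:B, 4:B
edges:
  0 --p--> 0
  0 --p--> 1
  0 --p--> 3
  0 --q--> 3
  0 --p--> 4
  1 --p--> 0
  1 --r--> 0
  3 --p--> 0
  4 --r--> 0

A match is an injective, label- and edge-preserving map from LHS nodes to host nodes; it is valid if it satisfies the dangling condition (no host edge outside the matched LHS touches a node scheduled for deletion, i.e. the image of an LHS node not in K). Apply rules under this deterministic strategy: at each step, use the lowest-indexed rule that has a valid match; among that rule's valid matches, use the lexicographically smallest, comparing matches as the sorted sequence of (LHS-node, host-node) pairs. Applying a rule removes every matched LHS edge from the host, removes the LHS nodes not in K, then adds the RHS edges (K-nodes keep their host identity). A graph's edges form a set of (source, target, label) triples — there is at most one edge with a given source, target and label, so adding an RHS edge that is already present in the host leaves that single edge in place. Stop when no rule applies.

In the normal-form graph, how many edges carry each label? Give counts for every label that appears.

start.  V:5 E:9  edges: 0-p->0 0-p->1 0-p->3 0-q->3 0-p->4 1-p->0 1-r->0 3-p->0 4-r->0
1. fire R0 via {0↦1, 1↦0}  →  V:5 E:6  edges: 0-p->1 0-p->3 0-q->3 0-p->4 3-p->0 4-r->0
2. fire R1 via {0↦4, 1↦0}  →  V:4 E:4  edges: 0-p->1 0-p->3 0-q->3 3-p->0
3. fire R2 via {0↦3, 1↦0}  →  V:4 E:3  edges: 0-p->1 0-p->3 3-r->0
4. fire R1 via {0↦3, 1↦0}  →  V:3 E:1  edges: 0-p->1
halt: no rule applies after step 4
NF edges: [(0, 1, 'p')]

Answer: p:1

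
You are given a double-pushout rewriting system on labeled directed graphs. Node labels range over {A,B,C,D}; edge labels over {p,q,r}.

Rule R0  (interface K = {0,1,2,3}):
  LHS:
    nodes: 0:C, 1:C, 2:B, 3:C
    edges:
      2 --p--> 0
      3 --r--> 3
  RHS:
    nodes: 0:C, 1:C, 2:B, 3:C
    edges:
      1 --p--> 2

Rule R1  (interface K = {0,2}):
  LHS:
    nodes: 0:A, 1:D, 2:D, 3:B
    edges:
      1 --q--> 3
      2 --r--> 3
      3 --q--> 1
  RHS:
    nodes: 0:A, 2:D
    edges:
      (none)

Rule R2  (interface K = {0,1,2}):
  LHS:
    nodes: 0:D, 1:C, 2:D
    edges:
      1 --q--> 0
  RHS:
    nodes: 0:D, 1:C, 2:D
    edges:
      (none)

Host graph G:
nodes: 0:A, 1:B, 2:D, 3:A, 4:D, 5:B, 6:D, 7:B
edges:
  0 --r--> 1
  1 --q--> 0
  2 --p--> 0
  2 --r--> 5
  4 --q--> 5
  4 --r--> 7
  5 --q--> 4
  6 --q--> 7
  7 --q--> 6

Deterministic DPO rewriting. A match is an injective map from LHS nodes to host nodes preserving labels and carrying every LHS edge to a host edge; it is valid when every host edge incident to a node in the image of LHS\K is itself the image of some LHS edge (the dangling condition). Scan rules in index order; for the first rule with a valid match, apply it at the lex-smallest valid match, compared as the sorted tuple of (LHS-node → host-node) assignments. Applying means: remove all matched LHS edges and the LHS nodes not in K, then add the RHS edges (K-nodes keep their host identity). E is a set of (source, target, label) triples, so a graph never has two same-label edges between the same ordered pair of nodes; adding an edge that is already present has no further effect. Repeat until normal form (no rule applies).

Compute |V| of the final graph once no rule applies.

Answer: 4

Derivation:
start.  V:8 E:9  edges: 0-r->1 1-q->0 2-p->0 2-r->5 4-q->5 4-r->7 5-q->4 6-q->7 7-q->6
1. fire R1 via {0↦0, 1↦6, 2↦4, 3↦7}  →  V:6 E:6  edges: 0-r->1 1-q->0 2-p->0 2-r->5 4-q->5 5-q->4
2. fire R1 via {0↦0, 1↦4, 2↦2, 3↦5}  →  V:4 E:3  edges: 0-r->1 1-q->0 2-p->0
final graph: no rule applies after step 2
NF nodes: {0:A, 1:B, 2:D, 3:A}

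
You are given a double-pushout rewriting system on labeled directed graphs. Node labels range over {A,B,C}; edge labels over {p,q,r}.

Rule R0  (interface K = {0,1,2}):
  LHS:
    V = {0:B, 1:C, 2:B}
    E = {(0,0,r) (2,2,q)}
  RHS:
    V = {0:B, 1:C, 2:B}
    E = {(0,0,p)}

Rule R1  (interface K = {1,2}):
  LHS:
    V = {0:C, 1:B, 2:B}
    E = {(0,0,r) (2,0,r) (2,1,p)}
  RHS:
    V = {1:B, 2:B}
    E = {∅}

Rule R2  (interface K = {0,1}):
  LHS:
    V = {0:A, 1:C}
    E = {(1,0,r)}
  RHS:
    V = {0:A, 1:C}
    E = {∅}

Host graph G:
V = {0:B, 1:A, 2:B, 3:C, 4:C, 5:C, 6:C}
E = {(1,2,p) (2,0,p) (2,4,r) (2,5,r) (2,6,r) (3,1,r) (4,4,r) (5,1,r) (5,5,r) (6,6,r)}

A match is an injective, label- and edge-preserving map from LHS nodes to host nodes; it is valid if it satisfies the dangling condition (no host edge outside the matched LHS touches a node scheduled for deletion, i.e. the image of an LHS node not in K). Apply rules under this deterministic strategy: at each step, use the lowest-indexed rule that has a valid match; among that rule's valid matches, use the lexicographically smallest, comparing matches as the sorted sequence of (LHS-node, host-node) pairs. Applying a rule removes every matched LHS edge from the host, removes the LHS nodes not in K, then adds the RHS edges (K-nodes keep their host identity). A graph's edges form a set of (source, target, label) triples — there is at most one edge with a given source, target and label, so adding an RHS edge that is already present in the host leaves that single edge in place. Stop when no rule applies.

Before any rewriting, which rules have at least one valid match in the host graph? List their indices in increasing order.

R0: no valid match — LHS pattern not found
R1: 2 valid matches — {0↦4, 1↦0, 2↦2}, {0↦6, 1↦0, 2↦2}
R2: 2 valid matches — {0↦1, 1↦3}, {0↦1, 1↦5}

Answer: [R1,R2]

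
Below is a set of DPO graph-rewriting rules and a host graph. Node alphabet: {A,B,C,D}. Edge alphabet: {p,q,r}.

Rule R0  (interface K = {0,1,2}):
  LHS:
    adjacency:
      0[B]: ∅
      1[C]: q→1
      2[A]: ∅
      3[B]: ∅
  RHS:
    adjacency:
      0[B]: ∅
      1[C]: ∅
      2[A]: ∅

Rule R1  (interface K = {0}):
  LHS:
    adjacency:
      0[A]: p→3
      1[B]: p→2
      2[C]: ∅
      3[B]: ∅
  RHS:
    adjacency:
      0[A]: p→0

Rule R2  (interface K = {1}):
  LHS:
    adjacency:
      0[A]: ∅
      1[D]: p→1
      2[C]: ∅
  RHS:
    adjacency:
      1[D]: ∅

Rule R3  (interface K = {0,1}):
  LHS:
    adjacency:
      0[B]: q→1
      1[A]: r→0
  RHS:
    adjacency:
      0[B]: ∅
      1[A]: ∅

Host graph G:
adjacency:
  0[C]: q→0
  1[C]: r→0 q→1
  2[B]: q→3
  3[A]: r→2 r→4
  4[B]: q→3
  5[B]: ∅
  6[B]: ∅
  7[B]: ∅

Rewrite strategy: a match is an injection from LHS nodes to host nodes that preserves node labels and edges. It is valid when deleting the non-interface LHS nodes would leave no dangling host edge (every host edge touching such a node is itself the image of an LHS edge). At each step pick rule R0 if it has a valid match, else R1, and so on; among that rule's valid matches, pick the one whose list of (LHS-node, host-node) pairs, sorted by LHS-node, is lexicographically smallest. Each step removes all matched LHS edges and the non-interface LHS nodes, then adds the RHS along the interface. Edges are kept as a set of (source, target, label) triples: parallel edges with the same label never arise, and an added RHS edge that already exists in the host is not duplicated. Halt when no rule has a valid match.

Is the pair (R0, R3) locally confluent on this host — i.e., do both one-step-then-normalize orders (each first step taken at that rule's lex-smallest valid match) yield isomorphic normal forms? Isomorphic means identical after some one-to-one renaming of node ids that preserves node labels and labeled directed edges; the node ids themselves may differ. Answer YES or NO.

Answer: YES

Rewrite trace:
branch R0-first: apply at {0↦2, 1↦0, 2↦3, 3↦5} → |E|=6, then 3 more step(s) → NF |V|=6 |E|=1 V={0:C, 1:C, 2:B, 3:A, 4:B, 7:B} E=1-r->0
branch R3-first: apply at {0↦2, 1↦3} → |E|=5, then 3 more step(s) → NF |V|=6 |E|=1 V={0:C, 1:C, 2:B, 3:A, 4:B, 7:B} E=1-r->0
graphs isomorphic (equal up to label-preserving node renaming)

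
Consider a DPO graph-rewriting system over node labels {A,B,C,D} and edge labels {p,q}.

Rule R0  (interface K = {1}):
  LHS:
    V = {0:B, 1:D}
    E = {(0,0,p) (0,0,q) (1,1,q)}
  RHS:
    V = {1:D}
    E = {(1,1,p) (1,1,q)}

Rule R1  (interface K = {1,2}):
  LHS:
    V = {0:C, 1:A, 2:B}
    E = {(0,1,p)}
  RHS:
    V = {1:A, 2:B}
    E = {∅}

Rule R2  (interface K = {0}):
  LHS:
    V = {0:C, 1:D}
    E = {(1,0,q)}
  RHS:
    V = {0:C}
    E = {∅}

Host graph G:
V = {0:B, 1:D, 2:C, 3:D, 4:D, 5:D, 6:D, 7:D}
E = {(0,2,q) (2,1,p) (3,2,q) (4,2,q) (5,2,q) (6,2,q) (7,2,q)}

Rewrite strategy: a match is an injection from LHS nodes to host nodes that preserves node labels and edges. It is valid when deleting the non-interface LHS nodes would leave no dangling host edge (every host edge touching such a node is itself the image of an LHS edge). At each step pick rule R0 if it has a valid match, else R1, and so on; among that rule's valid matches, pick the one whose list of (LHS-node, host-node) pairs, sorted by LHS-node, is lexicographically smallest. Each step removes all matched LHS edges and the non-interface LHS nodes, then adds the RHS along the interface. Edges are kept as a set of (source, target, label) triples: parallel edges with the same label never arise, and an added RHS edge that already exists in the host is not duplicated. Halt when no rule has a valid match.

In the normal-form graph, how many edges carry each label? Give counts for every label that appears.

initial: |V|=8 |E|=7  E = 0-q->2 2-p->1 3-q->2 4-q->2 5-q->2 6-q->2 7-q->2
step 1: apply R2 at {0↦2, 1↦3}  → |V|=7 |E|=6  E = 0-q->2 2-p->1 4-q->2 5-q->2 6-q->2 7-q->2
step 2: apply R2 at {0↦2, 1↦4}  → |V|=6 |E|=5  E = 0-q->2 2-p->1 5-q->2 6-q->2 7-q->2
step 3: apply R2 at {0↦2, 1↦5}  → |V|=5 |E|=4  E = 0-q->2 2-p->1 6-q->2 7-q->2
step 4: apply R2 at {0↦2, 1↦6}  → |V|=4 |E|=3  E = 0-q->2 2-p->1 7-q->2
step 5: apply R2 at {0↦2, 1↦7}  → |V|=3 |E|=2  E = 0-q->2 2-p->1
halt: no rule applies after step 5
NF edges: [(0, 2, 'q'), (2, 1, 'p')]

Answer: p:1 q:1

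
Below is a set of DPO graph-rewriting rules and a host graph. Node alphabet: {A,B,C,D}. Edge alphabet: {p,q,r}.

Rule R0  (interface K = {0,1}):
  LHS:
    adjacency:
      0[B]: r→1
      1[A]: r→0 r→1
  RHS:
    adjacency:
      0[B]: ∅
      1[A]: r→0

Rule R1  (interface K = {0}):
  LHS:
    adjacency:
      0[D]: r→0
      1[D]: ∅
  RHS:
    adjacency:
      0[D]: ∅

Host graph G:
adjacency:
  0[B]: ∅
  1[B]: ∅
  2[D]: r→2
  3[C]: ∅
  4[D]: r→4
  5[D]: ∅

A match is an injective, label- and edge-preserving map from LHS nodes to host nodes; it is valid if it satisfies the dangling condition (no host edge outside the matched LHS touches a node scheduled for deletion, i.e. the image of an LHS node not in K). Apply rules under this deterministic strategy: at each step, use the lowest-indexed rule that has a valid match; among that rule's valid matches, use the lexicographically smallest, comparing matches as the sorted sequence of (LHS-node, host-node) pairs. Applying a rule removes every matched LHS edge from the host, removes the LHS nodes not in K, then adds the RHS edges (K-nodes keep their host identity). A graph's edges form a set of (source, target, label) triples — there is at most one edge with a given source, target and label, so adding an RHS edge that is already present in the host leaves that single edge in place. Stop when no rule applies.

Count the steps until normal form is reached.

Answer: 2

Rewrite trace:
[0] host  ⇒  6 nodes, 2 edges  {2-r->2 4-r->4}
[1] R1 @ {0↦2, 1↦5}  ⇒  5 nodes, 1 edges  {4-r->4}
[2] R1 @ {0↦4, 1↦2}  ⇒  4 nodes, 0 edges  {∅}
normal form: no rule applies after step 2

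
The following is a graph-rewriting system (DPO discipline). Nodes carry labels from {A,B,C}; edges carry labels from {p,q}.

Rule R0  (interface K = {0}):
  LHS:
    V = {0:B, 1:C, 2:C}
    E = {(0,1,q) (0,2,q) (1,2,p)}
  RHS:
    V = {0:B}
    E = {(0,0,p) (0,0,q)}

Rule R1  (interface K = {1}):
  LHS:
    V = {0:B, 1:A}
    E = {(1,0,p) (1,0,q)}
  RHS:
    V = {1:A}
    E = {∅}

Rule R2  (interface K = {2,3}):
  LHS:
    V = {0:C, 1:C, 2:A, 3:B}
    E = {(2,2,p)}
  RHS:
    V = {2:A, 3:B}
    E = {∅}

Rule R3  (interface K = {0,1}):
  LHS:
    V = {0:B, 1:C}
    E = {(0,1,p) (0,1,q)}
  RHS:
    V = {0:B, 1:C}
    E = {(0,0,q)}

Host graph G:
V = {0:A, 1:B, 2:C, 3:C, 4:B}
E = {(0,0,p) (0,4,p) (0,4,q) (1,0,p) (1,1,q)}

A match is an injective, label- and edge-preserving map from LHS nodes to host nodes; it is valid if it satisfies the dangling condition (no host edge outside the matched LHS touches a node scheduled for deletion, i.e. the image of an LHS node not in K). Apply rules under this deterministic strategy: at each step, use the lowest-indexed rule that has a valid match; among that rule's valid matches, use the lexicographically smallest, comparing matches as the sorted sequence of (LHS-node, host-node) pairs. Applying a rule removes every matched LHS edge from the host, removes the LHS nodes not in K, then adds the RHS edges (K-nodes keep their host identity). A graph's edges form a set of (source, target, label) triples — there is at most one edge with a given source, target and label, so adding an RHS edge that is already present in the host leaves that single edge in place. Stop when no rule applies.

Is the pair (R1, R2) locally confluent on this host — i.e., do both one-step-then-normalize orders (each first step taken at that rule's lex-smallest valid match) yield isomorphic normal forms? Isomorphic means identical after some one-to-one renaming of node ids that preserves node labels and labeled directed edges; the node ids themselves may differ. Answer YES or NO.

branch R1-first: apply at {0↦4, 1↦0} → |E|=3, then 1 more step(s) → NF |V|=2 |E|=2 V={0:A, 1:B} E=1-p->0 1-q->1
branch R2-first: apply at {0↦2, 1↦3, 2↦0, 3↦1} → |E|=4, then 1 more step(s) → NF |V|=2 |E|=2 V={0:A, 1:B} E=1-p->0 1-q->1
graphs isomorphic (equal up to label-preserving node renaming)

Answer: YES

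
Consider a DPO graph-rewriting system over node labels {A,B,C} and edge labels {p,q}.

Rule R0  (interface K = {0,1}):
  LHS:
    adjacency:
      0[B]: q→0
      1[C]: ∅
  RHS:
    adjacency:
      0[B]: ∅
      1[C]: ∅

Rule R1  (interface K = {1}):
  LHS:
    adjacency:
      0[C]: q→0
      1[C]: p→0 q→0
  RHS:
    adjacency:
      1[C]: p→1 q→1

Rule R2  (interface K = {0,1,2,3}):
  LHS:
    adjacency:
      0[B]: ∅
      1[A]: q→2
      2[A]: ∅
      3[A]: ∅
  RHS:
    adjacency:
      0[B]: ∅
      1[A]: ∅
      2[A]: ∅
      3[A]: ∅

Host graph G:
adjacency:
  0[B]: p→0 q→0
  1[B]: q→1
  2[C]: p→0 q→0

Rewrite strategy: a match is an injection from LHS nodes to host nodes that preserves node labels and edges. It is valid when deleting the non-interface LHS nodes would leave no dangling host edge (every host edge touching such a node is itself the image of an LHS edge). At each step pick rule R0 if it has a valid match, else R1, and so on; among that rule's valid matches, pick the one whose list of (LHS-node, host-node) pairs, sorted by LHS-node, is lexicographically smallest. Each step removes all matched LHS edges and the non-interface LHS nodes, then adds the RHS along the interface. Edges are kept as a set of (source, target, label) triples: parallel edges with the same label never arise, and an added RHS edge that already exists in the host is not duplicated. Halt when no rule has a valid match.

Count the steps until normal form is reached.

start.  V:3 E:5  edges: 0-p->0 0-q->0 1-q->1 2-p->0 2-q->0
1. fire R0 via {0↦0, 1↦2}  →  V:3 E:4  edges: 0-p->0 1-q->1 2-p->0 2-q->0
2. fire R0 via {0↦1, 1↦2}  →  V:3 E:3  edges: 0-p->0 2-p->0 2-q->0
halt: no rule applies after step 2

Answer: 2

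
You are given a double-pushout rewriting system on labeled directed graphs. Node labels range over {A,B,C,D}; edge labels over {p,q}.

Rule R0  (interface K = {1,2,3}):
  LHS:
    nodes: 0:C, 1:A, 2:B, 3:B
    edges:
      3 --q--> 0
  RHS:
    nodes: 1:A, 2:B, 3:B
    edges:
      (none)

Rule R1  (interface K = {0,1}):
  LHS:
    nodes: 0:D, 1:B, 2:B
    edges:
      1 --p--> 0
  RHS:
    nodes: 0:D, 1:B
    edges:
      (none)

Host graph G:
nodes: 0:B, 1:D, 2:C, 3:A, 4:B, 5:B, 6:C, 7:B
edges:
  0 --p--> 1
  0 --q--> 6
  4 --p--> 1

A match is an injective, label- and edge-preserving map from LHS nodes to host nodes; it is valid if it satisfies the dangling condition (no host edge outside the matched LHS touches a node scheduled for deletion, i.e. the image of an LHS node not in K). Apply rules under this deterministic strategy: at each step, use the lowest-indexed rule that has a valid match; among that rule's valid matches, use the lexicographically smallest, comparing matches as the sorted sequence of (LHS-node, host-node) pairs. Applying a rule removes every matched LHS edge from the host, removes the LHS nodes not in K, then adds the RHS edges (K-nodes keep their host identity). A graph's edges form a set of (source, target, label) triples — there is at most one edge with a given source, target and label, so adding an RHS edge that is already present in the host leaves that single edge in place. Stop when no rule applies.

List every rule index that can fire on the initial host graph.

R0: 3 valid matches — {0↦6, 1↦3, 2↦4, 3↦0}, {0↦6, 1↦3, 2↦5, 3↦0}, {0↦6, 1↦3, 2↦7, 3↦0}
R1: 4 valid matches — {0↦1, 1↦0, 2↦5}, {0↦1, 1↦0, 2↦7}, {0↦1, 1↦4, 2↦5} (+1 more)

Answer: [R0,R1]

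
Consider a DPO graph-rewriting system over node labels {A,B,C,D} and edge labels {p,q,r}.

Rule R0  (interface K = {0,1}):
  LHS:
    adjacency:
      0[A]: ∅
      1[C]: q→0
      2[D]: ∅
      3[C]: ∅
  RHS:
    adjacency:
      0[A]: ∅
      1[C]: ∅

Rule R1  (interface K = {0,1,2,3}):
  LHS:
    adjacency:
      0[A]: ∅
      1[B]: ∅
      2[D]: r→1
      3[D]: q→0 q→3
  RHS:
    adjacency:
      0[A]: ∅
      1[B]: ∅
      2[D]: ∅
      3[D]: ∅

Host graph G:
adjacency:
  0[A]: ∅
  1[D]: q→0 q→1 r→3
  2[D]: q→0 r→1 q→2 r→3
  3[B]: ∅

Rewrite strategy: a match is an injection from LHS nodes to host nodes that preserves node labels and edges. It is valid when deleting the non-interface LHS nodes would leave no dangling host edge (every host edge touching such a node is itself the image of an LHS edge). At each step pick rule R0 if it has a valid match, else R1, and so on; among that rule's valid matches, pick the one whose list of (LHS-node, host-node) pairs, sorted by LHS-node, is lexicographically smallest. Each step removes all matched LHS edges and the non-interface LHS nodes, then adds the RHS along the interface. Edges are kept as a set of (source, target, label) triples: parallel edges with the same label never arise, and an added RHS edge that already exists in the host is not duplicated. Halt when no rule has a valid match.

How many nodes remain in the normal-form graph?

initial: |V|=4 |E|=7  E = 1-q->0 1-q->1 1-r->3 2-q->0 2-r->1 2-q->2 2-r->3
step 1: apply R1 at {0↦0, 1↦3, 2↦1, 3↦2}  → |V|=4 |E|=4  E = 1-q->0 1-q->1 2-r->1 2-r->3
step 2: apply R1 at {0↦0, 1↦3, 2↦2, 3↦1}  → |V|=4 |E|=1  E = 2-r->1
final graph: no rule applies after step 2
NF nodes: {0:A, 1:D, 2:D, 3:B}

Answer: 4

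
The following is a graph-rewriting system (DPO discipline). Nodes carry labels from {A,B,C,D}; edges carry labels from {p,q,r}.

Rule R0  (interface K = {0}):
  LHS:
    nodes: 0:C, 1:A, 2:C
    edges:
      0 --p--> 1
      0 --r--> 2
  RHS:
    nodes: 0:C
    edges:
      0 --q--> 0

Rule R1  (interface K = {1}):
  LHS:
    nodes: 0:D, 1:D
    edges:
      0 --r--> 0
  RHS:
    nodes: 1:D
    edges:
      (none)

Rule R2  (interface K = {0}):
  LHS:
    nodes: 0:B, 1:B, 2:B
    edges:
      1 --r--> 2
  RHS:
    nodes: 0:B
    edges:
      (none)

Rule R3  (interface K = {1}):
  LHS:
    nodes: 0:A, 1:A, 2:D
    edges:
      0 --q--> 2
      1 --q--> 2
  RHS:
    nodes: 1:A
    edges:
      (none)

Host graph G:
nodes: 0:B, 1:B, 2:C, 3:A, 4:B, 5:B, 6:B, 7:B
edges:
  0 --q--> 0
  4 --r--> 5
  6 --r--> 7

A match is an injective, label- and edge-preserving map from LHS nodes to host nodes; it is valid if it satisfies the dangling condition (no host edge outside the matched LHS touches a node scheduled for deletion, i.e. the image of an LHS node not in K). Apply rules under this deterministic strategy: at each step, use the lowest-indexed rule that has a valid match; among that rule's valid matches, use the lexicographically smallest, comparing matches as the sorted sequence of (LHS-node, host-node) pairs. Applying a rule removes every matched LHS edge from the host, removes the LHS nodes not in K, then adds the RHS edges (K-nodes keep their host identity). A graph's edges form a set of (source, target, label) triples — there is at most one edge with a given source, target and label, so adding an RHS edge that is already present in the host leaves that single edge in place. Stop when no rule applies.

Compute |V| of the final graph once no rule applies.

Answer: 4

Rewrite trace:
initial: |V|=8 |E|=3  E = 0-q->0 4-r->5 6-r->7
step 1: apply R2 at {0↦0, 1↦4, 2↦5}  → |V|=6 |E|=2  E = 0-q->0 6-r->7
step 2: apply R2 at {0↦0, 1↦6, 2↦7}  → |V|=4 |E|=1  E = 0-q->0
halt: no rule applies after step 2
NF nodes: {0:B, 1:B, 2:C, 3:A}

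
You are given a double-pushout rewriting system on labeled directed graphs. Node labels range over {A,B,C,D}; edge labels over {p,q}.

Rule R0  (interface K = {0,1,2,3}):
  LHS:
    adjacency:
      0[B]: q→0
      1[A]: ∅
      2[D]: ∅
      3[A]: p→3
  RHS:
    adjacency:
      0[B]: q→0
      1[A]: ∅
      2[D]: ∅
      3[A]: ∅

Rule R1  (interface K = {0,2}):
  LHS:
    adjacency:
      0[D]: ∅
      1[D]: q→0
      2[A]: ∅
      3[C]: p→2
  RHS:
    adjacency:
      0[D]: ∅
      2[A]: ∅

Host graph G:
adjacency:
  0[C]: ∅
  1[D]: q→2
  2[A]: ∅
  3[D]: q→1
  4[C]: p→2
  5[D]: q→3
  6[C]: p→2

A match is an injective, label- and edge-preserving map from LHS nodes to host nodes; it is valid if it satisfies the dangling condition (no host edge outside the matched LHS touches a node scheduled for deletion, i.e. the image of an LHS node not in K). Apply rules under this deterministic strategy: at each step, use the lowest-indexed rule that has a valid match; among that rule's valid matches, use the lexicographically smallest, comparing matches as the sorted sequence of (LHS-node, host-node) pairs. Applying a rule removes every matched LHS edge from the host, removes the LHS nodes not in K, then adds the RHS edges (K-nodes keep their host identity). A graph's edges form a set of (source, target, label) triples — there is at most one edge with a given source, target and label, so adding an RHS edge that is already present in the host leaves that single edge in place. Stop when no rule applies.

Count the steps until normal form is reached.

start.  V:7 E:5  edges: 1-q->2 3-q->1 4-p->2 5-q->3 6-p->2
1. fire R1 via {0↦3, 1↦5, 2↦2, 3↦4}  →  V:5 E:3  edges: 1-q->2 3-q->1 6-p->2
2. fire R1 via {0↦1, 1↦3, 2↦2, 3↦6}  →  V:3 E:1  edges: 1-q->2
final graph: no rule applies after step 2

Answer: 2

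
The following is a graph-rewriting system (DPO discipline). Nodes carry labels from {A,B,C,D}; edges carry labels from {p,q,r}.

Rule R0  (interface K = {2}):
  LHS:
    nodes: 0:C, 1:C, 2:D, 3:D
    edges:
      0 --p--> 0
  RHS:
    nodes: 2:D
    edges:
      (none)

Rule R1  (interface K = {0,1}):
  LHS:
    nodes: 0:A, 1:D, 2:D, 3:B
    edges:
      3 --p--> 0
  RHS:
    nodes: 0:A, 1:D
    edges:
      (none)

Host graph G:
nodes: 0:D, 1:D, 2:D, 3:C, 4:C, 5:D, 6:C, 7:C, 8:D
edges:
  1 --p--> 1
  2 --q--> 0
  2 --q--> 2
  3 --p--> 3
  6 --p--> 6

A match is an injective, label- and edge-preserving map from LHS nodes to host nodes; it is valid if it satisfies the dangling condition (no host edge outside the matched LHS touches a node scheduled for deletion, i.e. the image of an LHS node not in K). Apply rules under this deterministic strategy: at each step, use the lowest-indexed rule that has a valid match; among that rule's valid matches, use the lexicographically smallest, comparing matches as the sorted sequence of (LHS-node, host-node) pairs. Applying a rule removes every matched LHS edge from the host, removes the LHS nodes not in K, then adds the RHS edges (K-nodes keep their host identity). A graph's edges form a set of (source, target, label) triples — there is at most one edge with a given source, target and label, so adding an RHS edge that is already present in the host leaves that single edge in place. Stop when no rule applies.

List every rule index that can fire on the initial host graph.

R0: 32 valid matches — {0↦3, 1↦4, 2↦0, 3↦5}, {0↦3, 1↦4, 2↦0, 3↦8}, {0↦3, 1↦4, 2↦1, 3↦5} (+29 more)
R1: no valid match — LHS pattern not found

Answer: [R0]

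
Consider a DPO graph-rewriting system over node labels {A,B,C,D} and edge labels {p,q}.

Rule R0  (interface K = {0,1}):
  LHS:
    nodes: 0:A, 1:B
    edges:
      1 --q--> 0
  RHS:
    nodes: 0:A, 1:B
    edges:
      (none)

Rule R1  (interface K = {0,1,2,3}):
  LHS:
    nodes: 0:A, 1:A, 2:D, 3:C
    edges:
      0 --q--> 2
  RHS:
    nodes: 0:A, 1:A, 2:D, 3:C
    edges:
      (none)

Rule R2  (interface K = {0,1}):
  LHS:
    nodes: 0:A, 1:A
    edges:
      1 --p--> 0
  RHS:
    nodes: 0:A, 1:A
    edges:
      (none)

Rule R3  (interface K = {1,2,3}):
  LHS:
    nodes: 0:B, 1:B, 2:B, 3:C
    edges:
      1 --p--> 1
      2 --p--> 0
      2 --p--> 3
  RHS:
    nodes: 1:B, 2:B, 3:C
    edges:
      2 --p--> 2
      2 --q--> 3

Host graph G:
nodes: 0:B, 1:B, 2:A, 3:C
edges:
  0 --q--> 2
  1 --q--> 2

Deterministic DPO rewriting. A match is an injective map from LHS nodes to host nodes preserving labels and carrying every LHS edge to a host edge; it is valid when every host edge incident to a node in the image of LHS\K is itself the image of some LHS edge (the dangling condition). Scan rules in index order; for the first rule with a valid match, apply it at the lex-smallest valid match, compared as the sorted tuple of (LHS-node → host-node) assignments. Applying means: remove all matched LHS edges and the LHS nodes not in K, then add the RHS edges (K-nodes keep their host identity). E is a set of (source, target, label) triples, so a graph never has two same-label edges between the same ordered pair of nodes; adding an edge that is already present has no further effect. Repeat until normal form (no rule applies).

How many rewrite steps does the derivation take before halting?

Answer: 2

Steps:
initial: |V|=4 |E|=2  E = 0-q->2 1-q->2
step 1: apply R0 at {0↦2, 1↦0}  → |V|=4 |E|=1  E = 1-q->2
step 2: apply R0 at {0↦2, 1↦1}  → |V|=4 |E|=0  E = ∅
halt: no rule applies after step 2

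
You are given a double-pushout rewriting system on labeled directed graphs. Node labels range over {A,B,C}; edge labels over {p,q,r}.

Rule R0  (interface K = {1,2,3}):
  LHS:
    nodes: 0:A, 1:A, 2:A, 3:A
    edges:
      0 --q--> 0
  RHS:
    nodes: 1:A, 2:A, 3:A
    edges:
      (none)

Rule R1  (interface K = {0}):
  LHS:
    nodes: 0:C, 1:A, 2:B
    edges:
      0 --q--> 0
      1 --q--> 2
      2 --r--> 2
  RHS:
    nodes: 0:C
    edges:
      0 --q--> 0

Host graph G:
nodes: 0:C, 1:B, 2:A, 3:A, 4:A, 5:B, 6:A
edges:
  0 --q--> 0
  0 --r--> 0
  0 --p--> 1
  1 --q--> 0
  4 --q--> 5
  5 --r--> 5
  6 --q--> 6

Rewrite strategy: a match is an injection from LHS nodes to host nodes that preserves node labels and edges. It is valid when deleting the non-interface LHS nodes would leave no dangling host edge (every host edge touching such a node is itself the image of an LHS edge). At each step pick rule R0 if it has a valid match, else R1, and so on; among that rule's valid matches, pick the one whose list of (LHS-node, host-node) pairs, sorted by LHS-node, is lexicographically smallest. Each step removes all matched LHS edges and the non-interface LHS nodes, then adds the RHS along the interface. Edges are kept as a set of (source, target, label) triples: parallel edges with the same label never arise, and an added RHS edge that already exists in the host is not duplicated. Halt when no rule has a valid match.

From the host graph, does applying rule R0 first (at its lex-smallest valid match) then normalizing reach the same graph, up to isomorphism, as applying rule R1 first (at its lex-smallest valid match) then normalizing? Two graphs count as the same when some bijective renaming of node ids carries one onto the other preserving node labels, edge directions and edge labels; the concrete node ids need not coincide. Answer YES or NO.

branch R0-first: apply at {0↦6, 1↦2, 2↦3, 3↦4} → |E|=6, then 1 more step(s) → NF |V|=4 |E|=4 V={0:C, 1:B, 2:A, 3:A} E=0-q->0 0-r->0 0-p->1 1-q->0
branch R1-first: apply at {0↦0, 1↦4, 2↦5} → |E|=5, then 0 more step(s) → NF |V|=5 |E|=5 V={0:C, 1:B, 2:A, 3:A, 6:A} E=0-q->0 0-r->0 0-p->1 1-q->0 6-q->6
graphs not isomorphic

Answer: NO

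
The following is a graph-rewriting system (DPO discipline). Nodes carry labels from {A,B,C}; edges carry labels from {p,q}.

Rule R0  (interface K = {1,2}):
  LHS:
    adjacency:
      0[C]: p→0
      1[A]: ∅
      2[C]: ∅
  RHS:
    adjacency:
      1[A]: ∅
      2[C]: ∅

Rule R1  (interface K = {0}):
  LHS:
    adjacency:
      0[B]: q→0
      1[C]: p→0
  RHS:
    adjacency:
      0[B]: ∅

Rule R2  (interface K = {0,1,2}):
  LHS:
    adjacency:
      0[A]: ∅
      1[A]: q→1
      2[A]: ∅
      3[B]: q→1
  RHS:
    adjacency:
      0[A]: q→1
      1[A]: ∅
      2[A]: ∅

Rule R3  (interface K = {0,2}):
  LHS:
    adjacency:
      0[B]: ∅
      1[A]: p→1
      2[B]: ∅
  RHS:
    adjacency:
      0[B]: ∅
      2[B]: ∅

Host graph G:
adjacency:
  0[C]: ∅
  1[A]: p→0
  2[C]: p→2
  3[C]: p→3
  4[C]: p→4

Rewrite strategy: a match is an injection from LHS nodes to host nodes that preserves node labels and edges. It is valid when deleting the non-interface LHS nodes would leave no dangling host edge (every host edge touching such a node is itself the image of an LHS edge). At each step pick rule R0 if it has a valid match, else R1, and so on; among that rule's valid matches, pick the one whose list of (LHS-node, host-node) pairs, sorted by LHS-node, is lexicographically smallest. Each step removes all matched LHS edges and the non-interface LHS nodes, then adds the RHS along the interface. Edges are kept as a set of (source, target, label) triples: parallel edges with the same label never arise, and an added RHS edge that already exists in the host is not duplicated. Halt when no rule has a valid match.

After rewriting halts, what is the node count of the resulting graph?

Answer: 2

Derivation:
start.  V:5 E:4  edges: 1-p->0 2-p->2 3-p->3 4-p->4
1. fire R0 via {0↦2, 1↦1, 2↦0}  →  V:4 E:3  edges: 1-p->0 3-p->3 4-p->4
2. fire R0 via {0↦3, 1↦1, 2↦0}  →  V:3 E:2  edges: 1-p->0 4-p->4
3. fire R0 via {0↦4, 1↦1, 2↦0}  →  V:2 E:1  edges: 1-p->0
normal form: no rule applies after step 3
NF nodes: {0:C, 1:A}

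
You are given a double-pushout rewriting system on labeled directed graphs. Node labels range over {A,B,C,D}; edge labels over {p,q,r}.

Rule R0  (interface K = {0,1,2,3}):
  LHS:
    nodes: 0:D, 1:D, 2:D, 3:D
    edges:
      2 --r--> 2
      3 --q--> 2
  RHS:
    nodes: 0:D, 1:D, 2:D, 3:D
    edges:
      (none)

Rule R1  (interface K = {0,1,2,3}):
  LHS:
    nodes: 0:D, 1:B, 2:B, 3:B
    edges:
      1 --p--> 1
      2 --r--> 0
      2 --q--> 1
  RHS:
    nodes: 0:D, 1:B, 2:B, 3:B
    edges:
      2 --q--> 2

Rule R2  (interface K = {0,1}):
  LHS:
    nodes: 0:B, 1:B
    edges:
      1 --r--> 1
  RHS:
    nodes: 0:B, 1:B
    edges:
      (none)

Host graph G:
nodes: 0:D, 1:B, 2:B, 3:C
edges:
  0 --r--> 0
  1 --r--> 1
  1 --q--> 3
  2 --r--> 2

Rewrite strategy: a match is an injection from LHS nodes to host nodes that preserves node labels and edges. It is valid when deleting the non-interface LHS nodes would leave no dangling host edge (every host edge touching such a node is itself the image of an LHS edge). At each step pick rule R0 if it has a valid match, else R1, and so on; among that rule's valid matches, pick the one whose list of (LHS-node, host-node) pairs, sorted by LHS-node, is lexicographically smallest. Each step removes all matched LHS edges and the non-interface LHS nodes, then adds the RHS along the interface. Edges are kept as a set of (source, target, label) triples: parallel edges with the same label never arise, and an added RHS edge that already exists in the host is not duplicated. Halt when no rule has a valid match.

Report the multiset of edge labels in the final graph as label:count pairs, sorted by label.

Answer: q:1 r:1

Steps:
initial: |V|=4 |E|=4  E = 0-r->0 1-r->1 1-q->3 2-r->2
step 1: apply R2 at {0↦1, 1↦2}  → |V|=4 |E|=3  E = 0-r->0 1-r->1 1-q->3
step 2: apply R2 at {0↦2, 1↦1}  → |V|=4 |E|=2  E = 0-r->0 1-q->3
normal form: no rule applies after step 2
NF edges: [(0, 0, 'r'), (1, 3, 'q')]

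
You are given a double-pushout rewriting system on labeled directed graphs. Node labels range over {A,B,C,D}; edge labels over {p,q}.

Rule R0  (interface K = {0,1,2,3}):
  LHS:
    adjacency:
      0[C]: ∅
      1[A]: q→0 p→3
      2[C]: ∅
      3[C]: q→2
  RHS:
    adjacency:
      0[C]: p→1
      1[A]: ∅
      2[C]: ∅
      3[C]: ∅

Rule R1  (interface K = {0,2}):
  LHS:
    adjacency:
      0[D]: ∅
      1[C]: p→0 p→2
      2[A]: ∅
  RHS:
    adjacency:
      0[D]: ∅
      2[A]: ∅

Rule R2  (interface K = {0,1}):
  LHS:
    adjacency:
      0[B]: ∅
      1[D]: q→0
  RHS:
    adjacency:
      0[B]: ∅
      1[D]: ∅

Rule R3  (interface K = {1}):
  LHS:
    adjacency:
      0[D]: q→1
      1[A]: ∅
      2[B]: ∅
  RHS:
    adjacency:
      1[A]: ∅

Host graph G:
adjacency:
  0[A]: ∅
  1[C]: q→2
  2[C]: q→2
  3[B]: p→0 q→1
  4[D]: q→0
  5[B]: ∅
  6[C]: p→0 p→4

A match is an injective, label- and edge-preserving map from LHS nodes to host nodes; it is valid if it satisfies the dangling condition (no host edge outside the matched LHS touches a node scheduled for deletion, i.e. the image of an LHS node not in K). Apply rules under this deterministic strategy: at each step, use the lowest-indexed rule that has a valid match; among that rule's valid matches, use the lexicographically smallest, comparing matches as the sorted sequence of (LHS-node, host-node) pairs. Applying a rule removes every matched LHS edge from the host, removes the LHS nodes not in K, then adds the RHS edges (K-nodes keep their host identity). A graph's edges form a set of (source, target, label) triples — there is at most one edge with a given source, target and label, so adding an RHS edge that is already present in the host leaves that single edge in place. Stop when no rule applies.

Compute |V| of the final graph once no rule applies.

Answer: 4

Steps:
initial: |V|=7 |E|=7  E = 1-q->2 2-q->2 3-p->0 3-q->1 4-q->0 6-p->0 6-p->4
step 1: apply R1 at {0↦4, 1↦6, 2↦0}  → |V|=6 |E|=5  E = 1-q->2 2-q->2 3-p->0 3-q->1 4-q->0
step 2: apply R3 at {0↦4, 1↦0, 2↦5}  → |V|=4 |E|=4  E = 1-q->2 2-q->2 3-p->0 3-q->1
final graph: no rule applies after step 2
NF nodes: {0:A, 1:C, 2:C, 3:B}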